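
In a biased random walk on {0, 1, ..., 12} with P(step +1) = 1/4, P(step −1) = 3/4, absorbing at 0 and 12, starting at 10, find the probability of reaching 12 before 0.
P(hit 12 before 0) = (1 − (3)^10) / (1 − (3)^12) = 7381/66430

Let u_k denote P(reach 12 before 0 | start at k). Boundary: u_0 = 0, u_12 = 1. Recurrence: u_k = 1/4·u_{k+1} + 3/4·u_{k-1} for 1 ≤ k ≤ 11. Try u_k = A + B·r^k with r = q/p = (3/4)/(1/4) = 3. Substitution satisfies the recurrence; boundary conditions give:
  u_k = (1 − r^k) / (1 − r^N) = (1 − (3)^10) / (1 − (3)^12) = 7381/66430.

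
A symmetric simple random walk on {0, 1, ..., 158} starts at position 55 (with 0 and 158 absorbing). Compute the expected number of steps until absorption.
E[τ | X_0 = 55] = 5665

Let v_k = E[τ | X_0 = k]. Boundary: v_0 = v_158 = 0. Recurrence: v_k = 1 + (v_{k-1} + v_{k+1})/2 for 1 ≤ k ≤ 157. The particular solution to v_k − (v_{k-1} + v_{k+1})/2 = 1 is v_k = −k^2. Adding homogeneous solution A + B k and matching boundaries gives v_k = k (158 − k). Substituting k = 55: v_55 = 55 · 103 = 5665.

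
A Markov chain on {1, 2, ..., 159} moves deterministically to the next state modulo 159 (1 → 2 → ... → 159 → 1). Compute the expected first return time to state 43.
E[T_43 | X_0 = 43] = 159

The chain cycles deterministically, so starting at state 43 it returns in exactly 159 steps. Equivalently, the stationary distribution is uniform π_j = 1/159 for every state j, so by Kac's formula E[T_43] = 1/π_43 = 159.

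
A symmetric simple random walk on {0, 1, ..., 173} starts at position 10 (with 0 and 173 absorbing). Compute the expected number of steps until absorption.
E[τ | X_0 = 10] = 1630

Let v_k = E[τ | X_0 = k]. Boundary: v_0 = v_173 = 0. Recurrence: v_k = 1 + (v_{k-1} + v_{k+1})/2 for 1 ≤ k ≤ 172. The particular solution to v_k − (v_{k-1} + v_{k+1})/2 = 1 is v_k = −k^2. Adding homogeneous solution A + B k and matching boundaries gives v_k = k (173 − k). Substituting k = 10: v_10 = 10 · 163 = 1630.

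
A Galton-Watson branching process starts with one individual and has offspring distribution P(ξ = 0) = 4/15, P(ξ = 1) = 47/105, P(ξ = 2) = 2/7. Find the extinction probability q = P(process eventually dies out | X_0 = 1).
q = 14/15

The pgf is f(s) = 4/15 + 47/105·s + 2/7·s². The extinction probability q is the smallest fixed point of f in [0, 1]. Setting s = f(s):
  2/7·s² + (47/105 − 1)·s + 4/15 = 0
  2/7·s² − (4/15 + 2/7)·s + 4/15 = 0
which factors as (s − 1)·(2/7·s − 4/15) = 0, giving roots s = 1 and s = (4/15)/(2/7) = 14/15.
Mean offspring μ = 47/105 + 2·2/7 = 107/105 > 1 (supercritical), so q < 1. The extinction probability is the smaller root: q = (4/15)/(2/7) = 14/15.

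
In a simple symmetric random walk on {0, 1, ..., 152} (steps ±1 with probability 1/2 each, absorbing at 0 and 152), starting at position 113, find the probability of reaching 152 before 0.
P(hit 152 before 0) = 113/152

Let u_k = P(hit 152 before 0 | start at k). Then u_0 = 0, u_152 = 1, and u_k = u_{k-1}/2 + u_{k+1}/2 for 1 ≤ k ≤ 151. This harmonic recurrence is solved by u_k = k/152, giving u_113 = 113/152.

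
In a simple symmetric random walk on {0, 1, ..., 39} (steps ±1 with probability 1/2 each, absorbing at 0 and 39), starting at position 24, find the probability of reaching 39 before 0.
P(hit 39 before 0) = 24/39 = 8/13

Let u_k = P(hit 39 before 0 | start at k). Then u_0 = 0, u_39 = 1, and u_k = u_{k-1}/2 + u_{k+1}/2 for 1 ≤ k ≤ 38. This harmonic recurrence is solved by u_k = k/39, giving u_24 = 24/39 = 8/13.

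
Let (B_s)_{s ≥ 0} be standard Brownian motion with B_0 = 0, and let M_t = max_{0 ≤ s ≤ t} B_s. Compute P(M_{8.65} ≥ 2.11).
P(M_{8.65} ≥ 2.11) = 2·P(B_{8.65} ≥ 2.11) = 2(1 − Φ(2.11/√8.65)) ≈ 0.4731

By the reflection principle for Brownian motion, P(M_t ≥ a) = 2 · P(B_t ≥ a) for a ≥ 0. Since B_t ~ N(0, t), P(B_t ≥ 2.11) = 1 − Φ(2.11/√t) = 1 − Φ(2.11/√8.65) = 1 − Φ(0.7174). So
  P(M_{8.65} ≥ 2.11) = 2(1 − Φ(0.7174)) ≈ 0.4731.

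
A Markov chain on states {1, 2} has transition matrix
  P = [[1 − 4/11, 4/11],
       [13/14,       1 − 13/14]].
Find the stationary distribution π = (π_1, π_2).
π_1 = 143/199, π_2 = 56/199

Solve πP = π with π_1 + π_2 = 1. From πP = π: π_1 · (1 − 4/11) + π_2 · 13/14 = π_1 ⇒ π_2 · 13/14 = π_1 · 4/11 ⇒ π_2/π_1 = (4/11)/(13/14) = 56/143. Together with π_1 + π_2 = 1:
  π_1 = (13/14)/(4/11 + 13/14) = (13/14)/(199/154) = 143/199,
  π_2 = (4/11)/(4/11 + 13/14) = (4/11)/(199/154) = 56/199.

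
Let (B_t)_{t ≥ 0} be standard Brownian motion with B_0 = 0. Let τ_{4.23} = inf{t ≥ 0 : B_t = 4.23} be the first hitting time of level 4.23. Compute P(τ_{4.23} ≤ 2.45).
P(τ_{4.23} ≤ 2.45) = 2(1 − Φ(4.23/√2.45)) = 2(1 − Φ(2.7024)) ≈ 0.0069

By the reflection principle for standard BM, P(τ_b ≤ t) = 2 · P(B_t ≥ b). Since B_t ~ N(0, t), P(B_t ≥ 4.23) = 1 − Φ(4.23/√t) = 1 − Φ(4.23/√2.45) = 1 − Φ(2.7024) ≈ 0.00344. Doubling: P(τ_{4.23} ≤ 2.45) ≈ 2 · 0.00344 = 0.00688 ≈ 0.0069.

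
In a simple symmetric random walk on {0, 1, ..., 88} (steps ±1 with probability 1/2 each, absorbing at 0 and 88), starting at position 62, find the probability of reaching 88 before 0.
P(hit 88 before 0) = 62/88 = 31/44

Let u_k = P(hit 88 before 0 | start at k). Then u_0 = 0, u_88 = 1, and u_k = u_{k-1}/2 + u_{k+1}/2 for 1 ≤ k ≤ 87. This harmonic recurrence is solved by u_k = k/88, giving u_62 = 62/88 = 31/44.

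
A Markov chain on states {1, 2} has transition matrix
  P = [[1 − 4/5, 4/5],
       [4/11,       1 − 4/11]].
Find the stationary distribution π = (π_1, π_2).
π_1 = 5/16, π_2 = 11/16

Solve πP = π with π_1 + π_2 = 1. From πP = π: π_1 · (1 − 4/5) + π_2 · 4/11 = π_1 ⇒ π_2 · 4/11 = π_1 · 4/5 ⇒ π_2/π_1 = (4/5)/(4/11) = 11/5. Together with π_1 + π_2 = 1:
  π_1 = (4/11)/(4/5 + 4/11) = (4/11)/(64/55) = 5/16,
  π_2 = (4/5)/(4/5 + 4/11) = (4/5)/(64/55) = 11/16.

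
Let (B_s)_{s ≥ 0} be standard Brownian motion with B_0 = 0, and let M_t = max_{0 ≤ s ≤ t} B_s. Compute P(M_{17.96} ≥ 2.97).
P(M_{17.96} ≥ 2.97) = 2·P(B_{17.96} ≥ 2.97) = 2(1 − Φ(2.97/√17.96)) ≈ 0.4834

By the reflection principle for Brownian motion, P(M_t ≥ a) = 2 · P(B_t ≥ a) for a ≥ 0. Since B_t ~ N(0, t), P(B_t ≥ 2.97) = 1 − Φ(2.97/√t) = 1 − Φ(2.97/√17.96) = 1 − Φ(0.7008). So
  P(M_{17.96} ≥ 2.97) = 2(1 − Φ(0.7008)) ≈ 0.4834.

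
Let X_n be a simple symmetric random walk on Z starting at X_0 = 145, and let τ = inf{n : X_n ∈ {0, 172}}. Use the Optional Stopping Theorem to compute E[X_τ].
E[X_τ] = 145

X_n is a martingale and τ is a bounded-mean stopping time (indeed τ is finite a.s. with bounded expectation since the walk is in a bounded region). By the OST, E[X_τ] = E[X_0] = 145. Equivalently: E[X_τ] = 172 · P(hit 172 first) + 0 · P(hit 0 first) = 172 · (145/172) = 145.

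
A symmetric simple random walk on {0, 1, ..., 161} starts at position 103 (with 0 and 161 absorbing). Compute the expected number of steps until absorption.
E[τ | X_0 = 103] = 5974

Let v_k = E[τ | X_0 = k]. Boundary: v_0 = v_161 = 0. Recurrence: v_k = 1 + (v_{k-1} + v_{k+1})/2 for 1 ≤ k ≤ 160. The particular solution to v_k − (v_{k-1} + v_{k+1})/2 = 1 is v_k = −k^2. Adding homogeneous solution A + B k and matching boundaries gives v_k = k (161 − k). Substituting k = 103: v_103 = 103 · 58 = 5974.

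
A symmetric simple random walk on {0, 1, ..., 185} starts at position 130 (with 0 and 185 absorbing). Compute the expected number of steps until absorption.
E[τ | X_0 = 130] = 7150

Let v_k = E[τ | X_0 = k]. Boundary: v_0 = v_185 = 0. Recurrence: v_k = 1 + (v_{k-1} + v_{k+1})/2 for 1 ≤ k ≤ 184. The particular solution to v_k − (v_{k-1} + v_{k+1})/2 = 1 is v_k = −k^2. Adding homogeneous solution A + B k and matching boundaries gives v_k = k (185 − k). Substituting k = 130: v_130 = 130 · 55 = 7150.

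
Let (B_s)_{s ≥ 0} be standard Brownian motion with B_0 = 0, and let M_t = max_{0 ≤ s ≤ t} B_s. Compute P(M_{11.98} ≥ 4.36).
P(M_{11.98} ≥ 4.36) = 2·P(B_{11.98} ≥ 4.36) = 2(1 − Φ(4.36/√11.98)) ≈ 0.2078

By the reflection principle for Brownian motion, P(M_t ≥ a) = 2 · P(B_t ≥ a) for a ≥ 0. Since B_t ~ N(0, t), P(B_t ≥ 4.36) = 1 − Φ(4.36/√t) = 1 − Φ(4.36/√11.98) = 1 − Φ(1.2597). So
  P(M_{11.98} ≥ 4.36) = 2(1 − Φ(1.2597)) ≈ 0.2078.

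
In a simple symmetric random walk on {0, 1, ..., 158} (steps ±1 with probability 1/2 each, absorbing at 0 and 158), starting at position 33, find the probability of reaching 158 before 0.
P(hit 158 before 0) = 33/158

Let u_k = P(hit 158 before 0 | start at k). Then u_0 = 0, u_158 = 1, and u_k = u_{k-1}/2 + u_{k+1}/2 for 1 ≤ k ≤ 157. This harmonic recurrence is solved by u_k = k/158, giving u_33 = 33/158.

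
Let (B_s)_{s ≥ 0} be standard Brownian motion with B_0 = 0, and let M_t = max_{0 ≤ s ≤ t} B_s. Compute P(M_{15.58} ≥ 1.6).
P(M_{15.58} ≥ 1.6) = 2·P(B_{15.58} ≥ 1.6) = 2(1 − Φ(1.6/√15.58)) ≈ 0.6852

By the reflection principle for Brownian motion, P(M_t ≥ a) = 2 · P(B_t ≥ a) for a ≥ 0. Since B_t ~ N(0, t), P(B_t ≥ 1.6) = 1 − Φ(1.6/√t) = 1 − Φ(1.6/√15.58) = 1 − Φ(0.4054). So
  P(M_{15.58} ≥ 1.6) = 2(1 − Φ(0.4054)) ≈ 0.6852.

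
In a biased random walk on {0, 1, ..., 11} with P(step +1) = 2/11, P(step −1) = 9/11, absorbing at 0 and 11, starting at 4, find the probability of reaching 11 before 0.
P(hit 11 before 0) = (1 − (9/2)^4) / (1 − (9/2)^11) = 119680/4483008223

Let u_k denote P(reach 11 before 0 | start at k). Boundary: u_0 = 0, u_11 = 1. Recurrence: u_k = 2/11·u_{k+1} + 9/11·u_{k-1} for 1 ≤ k ≤ 10. Try u_k = A + B·r^k with r = q/p = (9/11)/(2/11) = 9/2. Substitution satisfies the recurrence; boundary conditions give:
  u_k = (1 − r^k) / (1 − r^N) = (1 − (9/2)^4) / (1 − (9/2)^11) = 119680/4483008223.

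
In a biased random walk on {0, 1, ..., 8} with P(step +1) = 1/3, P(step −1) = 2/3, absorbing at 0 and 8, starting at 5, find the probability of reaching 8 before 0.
P(hit 8 before 0) = (1 − (2)^5) / (1 − (2)^8) = 31/255

Let u_k denote P(reach 8 before 0 | start at k). Boundary: u_0 = 0, u_8 = 1. Recurrence: u_k = 1/3·u_{k+1} + 2/3·u_{k-1} for 1 ≤ k ≤ 7. Try u_k = A + B·r^k with r = q/p = (2/3)/(1/3) = 2. Substitution satisfies the recurrence; boundary conditions give:
  u_k = (1 − r^k) / (1 − r^N) = (1 − (2)^5) / (1 − (2)^8) = 31/255.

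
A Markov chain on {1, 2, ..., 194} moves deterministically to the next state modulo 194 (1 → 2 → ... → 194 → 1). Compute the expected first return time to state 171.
E[T_171 | X_0 = 171] = 194

The chain cycles deterministically, so starting at state 171 it returns in exactly 194 steps. Equivalently, the stationary distribution is uniform π_j = 1/194 for every state j, so by Kac's formula E[T_171] = 1/π_171 = 194.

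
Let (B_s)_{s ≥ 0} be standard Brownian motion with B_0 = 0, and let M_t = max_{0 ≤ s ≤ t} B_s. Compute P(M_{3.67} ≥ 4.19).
P(M_{3.67} ≥ 4.19) = 2·P(B_{3.67} ≥ 4.19) = 2(1 − Φ(4.19/√3.67)) ≈ 0.0287

By the reflection principle for Brownian motion, P(M_t ≥ a) = 2 · P(B_t ≥ a) for a ≥ 0. Since B_t ~ N(0, t), P(B_t ≥ 4.19) = 1 − Φ(4.19/√t) = 1 − Φ(4.19/√3.67) = 1 − Φ(2.1872). So
  P(M_{3.67} ≥ 4.19) = 2(1 − Φ(2.1872)) ≈ 0.0287.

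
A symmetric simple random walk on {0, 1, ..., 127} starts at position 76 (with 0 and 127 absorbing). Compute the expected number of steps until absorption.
E[τ | X_0 = 76] = 3876

Let v_k = E[τ | X_0 = k]. Boundary: v_0 = v_127 = 0. Recurrence: v_k = 1 + (v_{k-1} + v_{k+1})/2 for 1 ≤ k ≤ 126. The particular solution to v_k − (v_{k-1} + v_{k+1})/2 = 1 is v_k = −k^2. Adding homogeneous solution A + B k and matching boundaries gives v_k = k (127 − k). Substituting k = 76: v_76 = 76 · 51 = 3876.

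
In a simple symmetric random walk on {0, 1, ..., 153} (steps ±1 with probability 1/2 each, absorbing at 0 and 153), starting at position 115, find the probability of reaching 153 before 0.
P(hit 153 before 0) = 115/153

Let u_k = P(hit 153 before 0 | start at k). Then u_0 = 0, u_153 = 1, and u_k = u_{k-1}/2 + u_{k+1}/2 for 1 ≤ k ≤ 152. This harmonic recurrence is solved by u_k = k/153, giving u_115 = 115/153.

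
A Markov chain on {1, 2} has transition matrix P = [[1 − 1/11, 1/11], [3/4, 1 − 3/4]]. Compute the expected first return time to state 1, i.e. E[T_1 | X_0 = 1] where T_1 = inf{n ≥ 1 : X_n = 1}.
E[T_1 | X_0 = 1] = 1/π_1 = 37/33

For an irreducible recurrent Markov chain with stationary distribution π, E[T_i | X_0 = i] = 1/π_i (Kac's formula). Here π_1 = (3/4)/(1/11 + 3/4) = (3/4)/(37/44) = 33/37, so E[T_1 | X_0 = 1] = 1/π_1 = (1/11 + 3/4)/(3/4) = (37/44)/(3/4) = 37/33.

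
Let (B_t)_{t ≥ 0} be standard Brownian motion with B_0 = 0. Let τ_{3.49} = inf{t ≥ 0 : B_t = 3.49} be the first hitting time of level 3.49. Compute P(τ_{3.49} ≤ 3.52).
P(τ_{3.49} ≤ 3.52) = 2(1 − Φ(3.49/√3.52)) = 2(1 − Φ(1.8602)) ≈ 0.0629

By the reflection principle for standard BM, P(τ_b ≤ t) = 2 · P(B_t ≥ b). Since B_t ~ N(0, t), P(B_t ≥ 3.49) = 1 − Φ(3.49/√t) = 1 − Φ(3.49/√3.52) = 1 − Φ(1.8602) ≈ 0.03143. Doubling: P(τ_{3.49} ≤ 3.52) ≈ 2 · 0.03143 = 0.06286 ≈ 0.0629.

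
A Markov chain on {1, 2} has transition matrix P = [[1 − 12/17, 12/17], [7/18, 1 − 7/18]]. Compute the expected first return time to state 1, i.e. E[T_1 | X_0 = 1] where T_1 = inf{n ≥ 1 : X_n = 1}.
E[T_1 | X_0 = 1] = 1/π_1 = 335/119

For an irreducible recurrent Markov chain with stationary distribution π, E[T_i | X_0 = i] = 1/π_i (Kac's formula). Here π_1 = (7/18)/(12/17 + 7/18) = (7/18)/(335/306) = 119/335, so E[T_1 | X_0 = 1] = 1/π_1 = (12/17 + 7/18)/(7/18) = (335/306)/(7/18) = 335/119.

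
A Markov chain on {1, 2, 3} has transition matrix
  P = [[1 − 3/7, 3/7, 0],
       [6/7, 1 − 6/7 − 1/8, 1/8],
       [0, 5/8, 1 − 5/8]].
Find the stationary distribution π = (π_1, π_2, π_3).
π = (5/8, 5/16, 1/16)

This is a birth-death chain on three states, which satisfies detailed balance: π_1 · P_{12} = π_2 · P_{21} and π_2 · P_{23} = π_3 · P_{32}.
From π_1 · 3/7 = π_2 · 6/7: π_2/π_1 = (3/7)/(6/7) = 1/2.
From π_2 · 1/8 = π_3 · 5/8: π_3/π_2 = (1/8)/(5/8) = 1/5.
Take π_1 proportional to 1; then unnormalized π = (1, 1/2, 1/10). Normalize by dividing by the sum 8/5:
  π = (5/8, 5/16, 1/16).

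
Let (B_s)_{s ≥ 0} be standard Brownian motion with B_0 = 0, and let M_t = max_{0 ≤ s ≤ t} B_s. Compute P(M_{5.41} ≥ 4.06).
P(M_{5.41} ≥ 4.06) = 2·P(B_{5.41} ≥ 4.06) = 2(1 − Φ(4.06/√5.41)) ≈ 0.0809

By the reflection principle for Brownian motion, P(M_t ≥ a) = 2 · P(B_t ≥ a) for a ≥ 0. Since B_t ~ N(0, t), P(B_t ≥ 4.06) = 1 − Φ(4.06/√t) = 1 − Φ(4.06/√5.41) = 1 − Φ(1.7455). So
  P(M_{5.41} ≥ 4.06) = 2(1 − Φ(1.7455)) ≈ 0.0809.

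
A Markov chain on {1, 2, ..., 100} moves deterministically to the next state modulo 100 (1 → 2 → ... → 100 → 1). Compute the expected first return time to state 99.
E[T_99 | X_0 = 99] = 100

The chain cycles deterministically, so starting at state 99 it returns in exactly 100 steps. Equivalently, the stationary distribution is uniform π_j = 1/100 for every state j, so by Kac's formula E[T_99] = 1/π_99 = 100.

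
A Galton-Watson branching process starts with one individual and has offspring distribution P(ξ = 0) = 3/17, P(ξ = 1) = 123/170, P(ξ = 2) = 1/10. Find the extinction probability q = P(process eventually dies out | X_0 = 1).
q = 1

Mean offspring μ = 0·3/17 + 1·123/170 + 2·1/10 = 157/170 ≤ 1. For μ ≤ 1 with offspring not concentrated at 1, the Galton-Watson process goes extinct almost surely, so q = 1.
(Algebraic check: The pgf is f(s) = 3/17 + 123/170·s + 1/10·s². The extinction probability q is the smallest fixed point of f in [0, 1]. Setting s = f(s):
  1/10·s² + (123/170 − 1)·s + 3/17 = 0
  1/10·s² − (3/17 + 1/10)·s + 3/17 = 0
which factors as (s − 1)·(1/10·s − 3/17) = 0, giving roots s = 1 and s = (3/17)/(1/10) = 30/17. Since 30/17 ≥ 1, the smallest root in [0, 1] is s = 1.)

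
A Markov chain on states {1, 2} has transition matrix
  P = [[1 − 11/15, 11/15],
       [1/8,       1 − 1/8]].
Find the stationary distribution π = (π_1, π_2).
π_1 = 15/103, π_2 = 88/103

Solve πP = π with π_1 + π_2 = 1. From πP = π: π_1 · (1 − 11/15) + π_2 · 1/8 = π_1 ⇒ π_2 · 1/8 = π_1 · 11/15 ⇒ π_2/π_1 = (11/15)/(1/8) = 88/15. Together with π_1 + π_2 = 1:
  π_1 = (1/8)/(11/15 + 1/8) = (1/8)/(103/120) = 15/103,
  π_2 = (11/15)/(11/15 + 1/8) = (11/15)/(103/120) = 88/103.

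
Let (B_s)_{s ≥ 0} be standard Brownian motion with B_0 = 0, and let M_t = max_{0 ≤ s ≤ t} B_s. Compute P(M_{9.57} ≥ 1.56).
P(M_{9.57} ≥ 1.56) = 2·P(B_{9.57} ≥ 1.56) = 2(1 − Φ(1.56/√9.57)) ≈ 0.6141

By the reflection principle for Brownian motion, P(M_t ≥ a) = 2 · P(B_t ≥ a) for a ≥ 0. Since B_t ~ N(0, t), P(B_t ≥ 1.56) = 1 − Φ(1.56/√t) = 1 − Φ(1.56/√9.57) = 1 − Φ(0.5043). So
  P(M_{9.57} ≥ 1.56) = 2(1 − Φ(0.5043)) ≈ 0.6141.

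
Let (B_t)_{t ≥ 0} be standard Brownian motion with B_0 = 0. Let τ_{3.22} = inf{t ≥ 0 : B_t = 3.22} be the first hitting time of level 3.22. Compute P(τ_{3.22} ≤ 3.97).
P(τ_{3.22} ≤ 3.97) = 2(1 − Φ(3.22/√3.97)) = 2(1 − Φ(1.6161)) ≈ 0.1061

By the reflection principle for standard BM, P(τ_b ≤ t) = 2 · P(B_t ≥ b). Since B_t ~ N(0, t), P(B_t ≥ 3.22) = 1 − Φ(3.22/√t) = 1 − Φ(3.22/√3.97) = 1 − Φ(1.6161) ≈ 0.05304. Doubling: P(τ_{3.22} ≤ 3.97) ≈ 2 · 0.05304 = 0.10608 ≈ 0.1061.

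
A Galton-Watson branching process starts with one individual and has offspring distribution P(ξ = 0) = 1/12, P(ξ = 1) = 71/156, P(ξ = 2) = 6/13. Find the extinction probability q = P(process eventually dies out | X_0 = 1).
q = 13/72

The pgf is f(s) = 1/12 + 71/156·s + 6/13·s². The extinction probability q is the smallest fixed point of f in [0, 1]. Setting s = f(s):
  6/13·s² + (71/156 − 1)·s + 1/12 = 0
  6/13·s² − (1/12 + 6/13)·s + 1/12 = 0
which factors as (s − 1)·(6/13·s − 1/12) = 0, giving roots s = 1 and s = (1/12)/(6/13) = 13/72.
Mean offspring μ = 71/156 + 2·6/13 = 215/156 > 1 (supercritical), so q < 1. The extinction probability is the smaller root: q = (1/12)/(6/13) = 13/72.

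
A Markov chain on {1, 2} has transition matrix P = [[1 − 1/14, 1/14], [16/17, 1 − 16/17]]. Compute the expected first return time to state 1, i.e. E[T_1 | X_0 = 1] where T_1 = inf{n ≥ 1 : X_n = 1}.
E[T_1 | X_0 = 1] = 1/π_1 = 241/224

For an irreducible recurrent Markov chain with stationary distribution π, E[T_i | X_0 = i] = 1/π_i (Kac's formula). Here π_1 = (16/17)/(1/14 + 16/17) = (16/17)/(241/238) = 224/241, so E[T_1 | X_0 = 1] = 1/π_1 = (1/14 + 16/17)/(16/17) = (241/238)/(16/17) = 241/224.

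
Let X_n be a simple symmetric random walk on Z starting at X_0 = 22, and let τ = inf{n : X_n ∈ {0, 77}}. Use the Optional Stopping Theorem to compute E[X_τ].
E[X_τ] = 22

X_n is a martingale and τ is a bounded-mean stopping time (indeed τ is finite a.s. with bounded expectation since the walk is in a bounded region). By the OST, E[X_τ] = E[X_0] = 22. Equivalently: E[X_τ] = 77 · P(hit 77 first) + 0 · P(hit 0 first) = 77 · (22/77) = 22.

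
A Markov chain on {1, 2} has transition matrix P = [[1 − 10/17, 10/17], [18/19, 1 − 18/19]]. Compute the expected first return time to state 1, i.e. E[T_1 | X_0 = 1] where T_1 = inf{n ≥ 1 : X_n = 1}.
E[T_1 | X_0 = 1] = 1/π_1 = 248/153

For an irreducible recurrent Markov chain with stationary distribution π, E[T_i | X_0 = i] = 1/π_i (Kac's formula). Here π_1 = (18/19)/(10/17 + 18/19) = (18/19)/(496/323) = 153/248, so E[T_1 | X_0 = 1] = 1/π_1 = (10/17 + 18/19)/(18/19) = (496/323)/(18/19) = 248/153.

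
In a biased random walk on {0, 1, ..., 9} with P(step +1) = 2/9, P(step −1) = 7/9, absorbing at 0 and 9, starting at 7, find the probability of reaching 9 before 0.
P(hit 9 before 0) = (1 − (7/2)^7) / (1 − (7/2)^9) = 658732/8070619

Let u_k denote P(reach 9 before 0 | start at k). Boundary: u_0 = 0, u_9 = 1. Recurrence: u_k = 2/9·u_{k+1} + 7/9·u_{k-1} for 1 ≤ k ≤ 8. Try u_k = A + B·r^k with r = q/p = (7/9)/(2/9) = 7/2. Substitution satisfies the recurrence; boundary conditions give:
  u_k = (1 − r^k) / (1 − r^N) = (1 − (7/2)^7) / (1 − (7/2)^9) = 658732/8070619.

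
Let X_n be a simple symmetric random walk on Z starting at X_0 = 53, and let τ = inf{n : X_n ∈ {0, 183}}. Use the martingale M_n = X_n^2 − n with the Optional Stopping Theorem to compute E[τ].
E[τ] = 6890

M_n = X_n^2 − n is a martingale (since E[X_{n+1}^2 | F_n] = X_n^2 + 1). By OST (τ has finite mean in a bounded region), E[M_τ] = E[M_0] = X_0^2 − 0 = 53^2 = 2809. Also E[M_τ] = E[X_τ^2] − E[τ]. The walk exits at 0 or 183, with P(hit 183 first) = 53/183, so E[X_τ^2] = 183^2 · 53/183 + 0 = 9699. Thus E[τ] = E[X_τ^2] − E[M_τ] = 9699 − 2809 = 6890 = 53(183 − 53) = 6890.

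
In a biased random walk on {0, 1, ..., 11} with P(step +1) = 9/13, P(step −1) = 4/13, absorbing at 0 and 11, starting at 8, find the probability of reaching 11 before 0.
P(hit 11 before 0) = (1 − (4/9)^8) / (1 − (4/9)^11) = 6266656773/6275373061

Let u_k denote P(reach 11 before 0 | start at k). Boundary: u_0 = 0, u_11 = 1. Recurrence: u_k = 9/13·u_{k+1} + 4/13·u_{k-1} for 1 ≤ k ≤ 10. Try u_k = A + B·r^k with r = q/p = (4/13)/(9/13) = 4/9. Substitution satisfies the recurrence; boundary conditions give:
  u_k = (1 − r^k) / (1 − r^N) = (1 − (4/9)^8) / (1 − (4/9)^11) = 6266656773/6275373061.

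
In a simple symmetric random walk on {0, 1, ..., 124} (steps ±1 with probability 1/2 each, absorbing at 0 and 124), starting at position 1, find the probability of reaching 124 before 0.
P(hit 124 before 0) = 1/124

Let u_k = P(hit 124 before 0 | start at k). Then u_0 = 0, u_124 = 1, and u_k = u_{k-1}/2 + u_{k+1}/2 for 1 ≤ k ≤ 123. This harmonic recurrence is solved by u_k = k/124, giving u_1 = 1/124.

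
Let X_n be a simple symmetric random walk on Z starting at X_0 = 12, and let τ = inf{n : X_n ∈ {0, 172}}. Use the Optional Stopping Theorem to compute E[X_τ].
E[X_τ] = 12

X_n is a martingale and τ is a bounded-mean stopping time (indeed τ is finite a.s. with bounded expectation since the walk is in a bounded region). By the OST, E[X_τ] = E[X_0] = 12. Equivalently: E[X_τ] = 172 · P(hit 172 first) + 0 · P(hit 0 first) = 172 · (12/172) = 12.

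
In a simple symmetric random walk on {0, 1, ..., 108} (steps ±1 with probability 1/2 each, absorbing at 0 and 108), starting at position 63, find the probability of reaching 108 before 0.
P(hit 108 before 0) = 63/108 = 7/12

Let u_k = P(hit 108 before 0 | start at k). Then u_0 = 0, u_108 = 1, and u_k = u_{k-1}/2 + u_{k+1}/2 for 1 ≤ k ≤ 107. This harmonic recurrence is solved by u_k = k/108, giving u_63 = 63/108 = 7/12.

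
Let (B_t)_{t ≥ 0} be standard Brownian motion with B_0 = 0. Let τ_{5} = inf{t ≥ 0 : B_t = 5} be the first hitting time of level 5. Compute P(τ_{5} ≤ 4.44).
P(τ_{5} ≤ 4.44) = 2(1 − Φ(5/√4.44)) = 2(1 − Φ(2.3729)) ≈ 0.0176

By the reflection principle for standard BM, P(τ_b ≤ t) = 2 · P(B_t ≥ b). Since B_t ~ N(0, t), P(B_t ≥ 5) = 1 − Φ(5/√t) = 1 − Φ(5/√4.44) = 1 − Φ(2.3729) ≈ 0.00882. Doubling: P(τ_{5} ≤ 4.44) ≈ 2 · 0.00882 = 0.01764 ≈ 0.0176.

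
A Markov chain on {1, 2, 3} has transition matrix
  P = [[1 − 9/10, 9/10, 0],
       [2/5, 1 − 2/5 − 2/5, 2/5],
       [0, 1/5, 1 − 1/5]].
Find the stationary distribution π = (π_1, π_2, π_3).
π = (4/31, 9/31, 18/31)

This is a birth-death chain on three states, which satisfies detailed balance: π_1 · P_{12} = π_2 · P_{21} and π_2 · P_{23} = π_3 · P_{32}.
From π_1 · 9/10 = π_2 · 2/5: π_2/π_1 = (9/10)/(2/5) = 9/4.
From π_2 · 2/5 = π_3 · 1/5: π_3/π_2 = (2/5)/(1/5) = 2.
Take π_1 proportional to 1; then unnormalized π = (1, 9/4, 9/2). Normalize by dividing by the sum 31/4:
  π = (4/31, 9/31, 18/31).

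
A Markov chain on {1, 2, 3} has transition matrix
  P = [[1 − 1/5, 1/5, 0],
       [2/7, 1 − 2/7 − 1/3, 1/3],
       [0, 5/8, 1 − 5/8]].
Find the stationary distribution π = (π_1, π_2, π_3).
π = (150/311, 105/311, 56/311)

This is a birth-death chain on three states, which satisfies detailed balance: π_1 · P_{12} = π_2 · P_{21} and π_2 · P_{23} = π_3 · P_{32}.
From π_1 · 1/5 = π_2 · 2/7: π_2/π_1 = (1/5)/(2/7) = 7/10.
From π_2 · 1/3 = π_3 · 5/8: π_3/π_2 = (1/3)/(5/8) = 8/15.
Take π_1 proportional to 1; then unnormalized π = (1, 7/10, 28/75). Normalize by dividing by the sum 311/150:
  π = (150/311, 105/311, 56/311).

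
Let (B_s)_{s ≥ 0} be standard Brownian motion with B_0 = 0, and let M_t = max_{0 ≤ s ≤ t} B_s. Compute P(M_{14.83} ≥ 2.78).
P(M_{14.83} ≥ 2.78) = 2·P(B_{14.83} ≥ 2.78) = 2(1 − Φ(2.78/√14.83)) ≈ 0.4704

By the reflection principle for Brownian motion, P(M_t ≥ a) = 2 · P(B_t ≥ a) for a ≥ 0. Since B_t ~ N(0, t), P(B_t ≥ 2.78) = 1 − Φ(2.78/√t) = 1 − Φ(2.78/√14.83) = 1 − Φ(0.7219). So
  P(M_{14.83} ≥ 2.78) = 2(1 − Φ(0.7219)) ≈ 0.4704.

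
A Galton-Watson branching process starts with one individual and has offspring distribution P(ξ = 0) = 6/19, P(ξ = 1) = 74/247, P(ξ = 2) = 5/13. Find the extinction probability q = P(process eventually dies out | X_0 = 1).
q = 78/95

The pgf is f(s) = 6/19 + 74/247·s + 5/13·s². The extinction probability q is the smallest fixed point of f in [0, 1]. Setting s = f(s):
  5/13·s² + (74/247 − 1)·s + 6/19 = 0
  5/13·s² − (6/19 + 5/13)·s + 6/19 = 0
which factors as (s − 1)·(5/13·s − 6/19) = 0, giving roots s = 1 and s = (6/19)/(5/13) = 78/95.
Mean offspring μ = 74/247 + 2·5/13 = 264/247 > 1 (supercritical), so q < 1. The extinction probability is the smaller root: q = (6/19)/(5/13) = 78/95.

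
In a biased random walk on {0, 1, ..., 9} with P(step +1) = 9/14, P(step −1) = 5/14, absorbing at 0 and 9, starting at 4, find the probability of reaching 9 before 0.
P(hit 9 before 0) = (1 − (5/9)^4) / (1 − (5/9)^9) = 87628716/96366841

Let u_k denote P(reach 9 before 0 | start at k). Boundary: u_0 = 0, u_9 = 1. Recurrence: u_k = 9/14·u_{k+1} + 5/14·u_{k-1} for 1 ≤ k ≤ 8. Try u_k = A + B·r^k with r = q/p = (5/14)/(9/14) = 5/9. Substitution satisfies the recurrence; boundary conditions give:
  u_k = (1 − r^k) / (1 − r^N) = (1 − (5/9)^4) / (1 − (5/9)^9) = 87628716/96366841.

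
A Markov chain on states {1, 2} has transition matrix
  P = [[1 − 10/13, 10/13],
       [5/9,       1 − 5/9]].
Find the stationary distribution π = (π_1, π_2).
π_1 = 13/31, π_2 = 18/31

Solve πP = π with π_1 + π_2 = 1. From πP = π: π_1 · (1 − 10/13) + π_2 · 5/9 = π_1 ⇒ π_2 · 5/9 = π_1 · 10/13 ⇒ π_2/π_1 = (10/13)/(5/9) = 18/13. Together with π_1 + π_2 = 1:
  π_1 = (5/9)/(10/13 + 5/9) = (5/9)/(155/117) = 13/31,
  π_2 = (10/13)/(10/13 + 5/9) = (10/13)/(155/117) = 18/31.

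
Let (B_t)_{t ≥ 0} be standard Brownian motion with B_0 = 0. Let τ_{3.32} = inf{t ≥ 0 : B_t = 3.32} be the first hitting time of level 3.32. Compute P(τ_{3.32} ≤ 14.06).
P(τ_{3.32} ≤ 14.06) = 2(1 − Φ(3.32/√14.06)) = 2(1 − Φ(0.8854)) ≈ 0.3759

By the reflection principle for standard BM, P(τ_b ≤ t) = 2 · P(B_t ≥ b). Since B_t ~ N(0, t), P(B_t ≥ 3.32) = 1 − Φ(3.32/√t) = 1 − Φ(3.32/√14.06) = 1 − Φ(0.8854) ≈ 0.18797. Doubling: P(τ_{3.32} ≤ 14.06) ≈ 2 · 0.18797 = 0.37594 ≈ 0.3759.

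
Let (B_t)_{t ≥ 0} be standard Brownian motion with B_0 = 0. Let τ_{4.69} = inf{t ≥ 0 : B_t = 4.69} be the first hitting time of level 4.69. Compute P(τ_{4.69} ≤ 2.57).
P(τ_{4.69} ≤ 2.57) = 2(1 − Φ(4.69/√2.57)) = 2(1 − Φ(2.9255)) ≈ 0.0034

By the reflection principle for standard BM, P(τ_b ≤ t) = 2 · P(B_t ≥ b). Since B_t ~ N(0, t), P(B_t ≥ 4.69) = 1 − Φ(4.69/√t) = 1 − Φ(4.69/√2.57) = 1 − Φ(2.9255) ≈ 0.00172. Doubling: P(τ_{4.69} ≤ 2.57) ≈ 2 · 0.00172 = 0.00344 ≈ 0.0034.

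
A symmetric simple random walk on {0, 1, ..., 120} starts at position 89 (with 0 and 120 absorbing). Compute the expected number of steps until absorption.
E[τ | X_0 = 89] = 2759

Let v_k = E[τ | X_0 = k]. Boundary: v_0 = v_120 = 0. Recurrence: v_k = 1 + (v_{k-1} + v_{k+1})/2 for 1 ≤ k ≤ 119. The particular solution to v_k − (v_{k-1} + v_{k+1})/2 = 1 is v_k = −k^2. Adding homogeneous solution A + B k and matching boundaries gives v_k = k (120 − k). Substituting k = 89: v_89 = 89 · 31 = 2759.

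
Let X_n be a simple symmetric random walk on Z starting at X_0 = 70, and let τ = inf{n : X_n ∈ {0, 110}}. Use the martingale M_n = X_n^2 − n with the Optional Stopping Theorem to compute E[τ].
E[τ] = 2800

M_n = X_n^2 − n is a martingale (since E[X_{n+1}^2 | F_n] = X_n^2 + 1). By OST (τ has finite mean in a bounded region), E[M_τ] = E[M_0] = X_0^2 − 0 = 70^2 = 4900. Also E[M_τ] = E[X_τ^2] − E[τ]. The walk exits at 0 or 110, with P(hit 110 first) = 70/110, so E[X_τ^2] = 110^2 · 70/110 + 0 = 7700. Thus E[τ] = E[X_τ^2] − E[M_τ] = 7700 − 4900 = 2800 = 70(110 − 70) = 2800.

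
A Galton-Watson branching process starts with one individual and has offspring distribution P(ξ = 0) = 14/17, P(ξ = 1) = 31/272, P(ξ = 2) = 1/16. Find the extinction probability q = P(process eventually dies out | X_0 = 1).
q = 1

Mean offspring μ = 0·14/17 + 1·31/272 + 2·1/16 = 65/272 ≤ 1. For μ ≤ 1 with offspring not concentrated at 1, the Galton-Watson process goes extinct almost surely, so q = 1.
(Algebraic check: The pgf is f(s) = 14/17 + 31/272·s + 1/16·s². The extinction probability q is the smallest fixed point of f in [0, 1]. Setting s = f(s):
  1/16·s² + (31/272 − 1)·s + 14/17 = 0
  1/16·s² − (14/17 + 1/16)·s + 14/17 = 0
which factors as (s − 1)·(1/16·s − 14/17) = 0, giving roots s = 1 and s = (14/17)/(1/16) = 224/17. Since 224/17 ≥ 1, the smallest root in [0, 1] is s = 1.)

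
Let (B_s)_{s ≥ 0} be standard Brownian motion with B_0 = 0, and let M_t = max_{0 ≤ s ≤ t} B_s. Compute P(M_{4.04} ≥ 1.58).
P(M_{4.04} ≥ 1.58) = 2·P(B_{4.04} ≥ 1.58) = 2(1 − Φ(1.58/√4.04)) ≈ 0.4318

By the reflection principle for Brownian motion, P(M_t ≥ a) = 2 · P(B_t ≥ a) for a ≥ 0. Since B_t ~ N(0, t), P(B_t ≥ 1.58) = 1 − Φ(1.58/√t) = 1 − Φ(1.58/√4.04) = 1 − Φ(0.7861). So
  P(M_{4.04} ≥ 1.58) = 2(1 − Φ(0.7861)) ≈ 0.4318.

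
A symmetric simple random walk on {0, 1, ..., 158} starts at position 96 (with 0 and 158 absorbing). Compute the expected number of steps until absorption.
E[τ | X_0 = 96] = 5952

Let v_k = E[τ | X_0 = k]. Boundary: v_0 = v_158 = 0. Recurrence: v_k = 1 + (v_{k-1} + v_{k+1})/2 for 1 ≤ k ≤ 157. The particular solution to v_k − (v_{k-1} + v_{k+1})/2 = 1 is v_k = −k^2. Adding homogeneous solution A + B k and matching boundaries gives v_k = k (158 − k). Substituting k = 96: v_96 = 96 · 62 = 5952.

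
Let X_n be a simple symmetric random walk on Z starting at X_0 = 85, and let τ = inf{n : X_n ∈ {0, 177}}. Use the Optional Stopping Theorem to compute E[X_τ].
E[X_τ] = 85

X_n is a martingale and τ is a bounded-mean stopping time (indeed τ is finite a.s. with bounded expectation since the walk is in a bounded region). By the OST, E[X_τ] = E[X_0] = 85. Equivalently: E[X_τ] = 177 · P(hit 177 first) + 0 · P(hit 0 first) = 177 · (85/177) = 85.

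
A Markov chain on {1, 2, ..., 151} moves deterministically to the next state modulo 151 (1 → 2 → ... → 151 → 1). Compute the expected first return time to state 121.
E[T_121 | X_0 = 121] = 151

The chain cycles deterministically, so starting at state 121 it returns in exactly 151 steps. Equivalently, the stationary distribution is uniform π_j = 1/151 for every state j, so by Kac's formula E[T_121] = 1/π_121 = 151.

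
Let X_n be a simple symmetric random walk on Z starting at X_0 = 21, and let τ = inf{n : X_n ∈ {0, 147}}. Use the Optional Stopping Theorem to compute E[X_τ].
E[X_τ] = 21

X_n is a martingale and τ is a bounded-mean stopping time (indeed τ is finite a.s. with bounded expectation since the walk is in a bounded region). By the OST, E[X_τ] = E[X_0] = 21. Equivalently: E[X_τ] = 147 · P(hit 147 first) + 0 · P(hit 0 first) = 147 · (21/147) = 21.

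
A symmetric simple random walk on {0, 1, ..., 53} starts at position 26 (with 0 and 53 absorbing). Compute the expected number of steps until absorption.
E[τ | X_0 = 26] = 702

Let v_k = E[τ | X_0 = k]. Boundary: v_0 = v_53 = 0. Recurrence: v_k = 1 + (v_{k-1} + v_{k+1})/2 for 1 ≤ k ≤ 52. The particular solution to v_k − (v_{k-1} + v_{k+1})/2 = 1 is v_k = −k^2. Adding homogeneous solution A + B k and matching boundaries gives v_k = k (53 − k). Substituting k = 26: v_26 = 26 · 27 = 702.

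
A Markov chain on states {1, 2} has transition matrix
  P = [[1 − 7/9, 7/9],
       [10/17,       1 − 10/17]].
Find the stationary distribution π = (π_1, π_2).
π_1 = 90/209, π_2 = 119/209

Solve πP = π with π_1 + π_2 = 1. From πP = π: π_1 · (1 − 7/9) + π_2 · 10/17 = π_1 ⇒ π_2 · 10/17 = π_1 · 7/9 ⇒ π_2/π_1 = (7/9)/(10/17) = 119/90. Together with π_1 + π_2 = 1:
  π_1 = (10/17)/(7/9 + 10/17) = (10/17)/(209/153) = 90/209,
  π_2 = (7/9)/(7/9 + 10/17) = (7/9)/(209/153) = 119/209.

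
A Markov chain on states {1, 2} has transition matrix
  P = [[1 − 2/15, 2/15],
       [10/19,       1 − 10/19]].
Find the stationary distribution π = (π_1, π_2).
π_1 = 75/94, π_2 = 19/94

Solve πP = π with π_1 + π_2 = 1. From πP = π: π_1 · (1 − 2/15) + π_2 · 10/19 = π_1 ⇒ π_2 · 10/19 = π_1 · 2/15 ⇒ π_2/π_1 = (2/15)/(10/19) = 19/75. Together with π_1 + π_2 = 1:
  π_1 = (10/19)/(2/15 + 10/19) = (10/19)/(188/285) = 75/94,
  π_2 = (2/15)/(2/15 + 10/19) = (2/15)/(188/285) = 19/94.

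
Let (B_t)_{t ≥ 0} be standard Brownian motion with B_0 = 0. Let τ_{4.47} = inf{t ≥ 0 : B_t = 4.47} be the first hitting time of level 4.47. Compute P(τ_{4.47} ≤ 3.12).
P(τ_{4.47} ≤ 3.12) = 2(1 − Φ(4.47/√3.12)) = 2(1 − Φ(2.5306)) ≈ 0.0114

By the reflection principle for standard BM, P(τ_b ≤ t) = 2 · P(B_t ≥ b). Since B_t ~ N(0, t), P(B_t ≥ 4.47) = 1 − Φ(4.47/√t) = 1 − Φ(4.47/√3.12) = 1 − Φ(2.5306) ≈ 0.00569. Doubling: P(τ_{4.47} ≤ 3.12) ≈ 2 · 0.00569 = 0.01138 ≈ 0.0114.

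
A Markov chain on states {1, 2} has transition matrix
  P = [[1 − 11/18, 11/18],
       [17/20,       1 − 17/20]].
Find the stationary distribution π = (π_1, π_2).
π_1 = 153/263, π_2 = 110/263

Solve πP = π with π_1 + π_2 = 1. From πP = π: π_1 · (1 − 11/18) + π_2 · 17/20 = π_1 ⇒ π_2 · 17/20 = π_1 · 11/18 ⇒ π_2/π_1 = (11/18)/(17/20) = 110/153. Together with π_1 + π_2 = 1:
  π_1 = (17/20)/(11/18 + 17/20) = (17/20)/(263/180) = 153/263,
  π_2 = (11/18)/(11/18 + 17/20) = (11/18)/(263/180) = 110/263.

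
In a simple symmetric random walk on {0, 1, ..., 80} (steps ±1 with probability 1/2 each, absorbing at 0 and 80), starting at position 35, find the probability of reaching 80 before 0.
P(hit 80 before 0) = 35/80 = 7/16

Let u_k = P(hit 80 before 0 | start at k). Then u_0 = 0, u_80 = 1, and u_k = u_{k-1}/2 + u_{k+1}/2 for 1 ≤ k ≤ 79. This harmonic recurrence is solved by u_k = k/80, giving u_35 = 35/80 = 7/16.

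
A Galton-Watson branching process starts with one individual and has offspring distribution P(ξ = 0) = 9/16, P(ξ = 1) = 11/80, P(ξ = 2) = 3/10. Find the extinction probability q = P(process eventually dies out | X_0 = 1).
q = 1

Mean offspring μ = 0·9/16 + 1·11/80 + 2·3/10 = 59/80 ≤ 1. For μ ≤ 1 with offspring not concentrated at 1, the Galton-Watson process goes extinct almost surely, so q = 1.
(Algebraic check: The pgf is f(s) = 9/16 + 11/80·s + 3/10·s². The extinction probability q is the smallest fixed point of f in [0, 1]. Setting s = f(s):
  3/10·s² + (11/80 − 1)·s + 9/16 = 0
  3/10·s² − (9/16 + 3/10)·s + 9/16 = 0
which factors as (s − 1)·(3/10·s − 9/16) = 0, giving roots s = 1 and s = (9/16)/(3/10) = 15/8. Since 15/8 ≥ 1, the smallest root in [0, 1] is s = 1.)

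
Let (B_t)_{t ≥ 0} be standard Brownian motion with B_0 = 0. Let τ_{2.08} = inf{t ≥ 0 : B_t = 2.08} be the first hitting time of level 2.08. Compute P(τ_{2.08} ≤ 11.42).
P(τ_{2.08} ≤ 11.42) = 2(1 − Φ(2.08/√11.42)) = 2(1 − Φ(0.6155)) ≈ 0.5382

By the reflection principle for standard BM, P(τ_b ≤ t) = 2 · P(B_t ≥ b). Since B_t ~ N(0, t), P(B_t ≥ 2.08) = 1 − Φ(2.08/√t) = 1 − Φ(2.08/√11.42) = 1 − Φ(0.6155) ≈ 0.26911. Doubling: P(τ_{2.08} ≤ 11.42) ≈ 2 · 0.26911 = 0.53822 ≈ 0.5382.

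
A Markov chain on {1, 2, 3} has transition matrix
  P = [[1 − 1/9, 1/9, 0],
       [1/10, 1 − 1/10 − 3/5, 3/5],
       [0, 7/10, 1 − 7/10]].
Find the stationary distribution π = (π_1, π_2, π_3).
π = (63/193, 70/193, 60/193)

This is a birth-death chain on three states, which satisfies detailed balance: π_1 · P_{12} = π_2 · P_{21} and π_2 · P_{23} = π_3 · P_{32}.
From π_1 · 1/9 = π_2 · 1/10: π_2/π_1 = (1/9)/(1/10) = 10/9.
From π_2 · 3/5 = π_3 · 7/10: π_3/π_2 = (3/5)/(7/10) = 6/7.
Take π_1 proportional to 1; then unnormalized π = (1, 10/9, 20/21). Normalize by dividing by the sum 193/63:
  π = (63/193, 70/193, 60/193).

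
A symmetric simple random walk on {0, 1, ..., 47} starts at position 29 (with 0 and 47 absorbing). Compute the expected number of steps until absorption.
E[τ | X_0 = 29] = 522

Let v_k = E[τ | X_0 = k]. Boundary: v_0 = v_47 = 0. Recurrence: v_k = 1 + (v_{k-1} + v_{k+1})/2 for 1 ≤ k ≤ 46. The particular solution to v_k − (v_{k-1} + v_{k+1})/2 = 1 is v_k = −k^2. Adding homogeneous solution A + B k and matching boundaries gives v_k = k (47 − k). Substituting k = 29: v_29 = 29 · 18 = 522.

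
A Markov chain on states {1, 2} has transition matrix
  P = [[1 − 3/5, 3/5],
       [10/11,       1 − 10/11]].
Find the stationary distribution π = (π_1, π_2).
π_1 = 50/83, π_2 = 33/83

Solve πP = π with π_1 + π_2 = 1. From πP = π: π_1 · (1 − 3/5) + π_2 · 10/11 = π_1 ⇒ π_2 · 10/11 = π_1 · 3/5 ⇒ π_2/π_1 = (3/5)/(10/11) = 33/50. Together with π_1 + π_2 = 1:
  π_1 = (10/11)/(3/5 + 10/11) = (10/11)/(83/55) = 50/83,
  π_2 = (3/5)/(3/5 + 10/11) = (3/5)/(83/55) = 33/83.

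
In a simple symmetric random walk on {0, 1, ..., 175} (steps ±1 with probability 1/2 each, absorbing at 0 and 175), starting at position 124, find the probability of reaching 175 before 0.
P(hit 175 before 0) = 124/175

Let u_k = P(hit 175 before 0 | start at k). Then u_0 = 0, u_175 = 1, and u_k = u_{k-1}/2 + u_{k+1}/2 for 1 ≤ k ≤ 174. This harmonic recurrence is solved by u_k = k/175, giving u_124 = 124/175.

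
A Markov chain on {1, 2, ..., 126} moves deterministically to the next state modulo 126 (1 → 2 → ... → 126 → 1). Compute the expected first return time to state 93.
E[T_93 | X_0 = 93] = 126

The chain cycles deterministically, so starting at state 93 it returns in exactly 126 steps. Equivalently, the stationary distribution is uniform π_j = 1/126 for every state j, so by Kac's formula E[T_93] = 1/π_93 = 126.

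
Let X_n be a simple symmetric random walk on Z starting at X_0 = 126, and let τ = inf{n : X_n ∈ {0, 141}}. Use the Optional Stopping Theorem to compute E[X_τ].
E[X_τ] = 126

X_n is a martingale and τ is a bounded-mean stopping time (indeed τ is finite a.s. with bounded expectation since the walk is in a bounded region). By the OST, E[X_τ] = E[X_0] = 126. Equivalently: E[X_τ] = 141 · P(hit 141 first) + 0 · P(hit 0 first) = 141 · (126/141) = 126.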